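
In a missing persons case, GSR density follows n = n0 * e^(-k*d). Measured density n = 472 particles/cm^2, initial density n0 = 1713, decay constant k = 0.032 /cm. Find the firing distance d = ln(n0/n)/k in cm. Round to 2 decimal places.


GSR distance calculation:
n0/n = 1713 / 472 = 3.629237
ln(n0/n) = 1.289022
d = 1.289022 / 0.032 = 40.28 cm

40.28


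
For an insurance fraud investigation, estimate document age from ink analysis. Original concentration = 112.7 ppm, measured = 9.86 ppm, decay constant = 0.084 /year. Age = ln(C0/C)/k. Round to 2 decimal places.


Document age estimation:
C0/C = 112.7 / 9.86 = 11.43002
ln(C0/C) = 2.436243
t = 2.436243 / 0.084 = 29.00 years

29.00


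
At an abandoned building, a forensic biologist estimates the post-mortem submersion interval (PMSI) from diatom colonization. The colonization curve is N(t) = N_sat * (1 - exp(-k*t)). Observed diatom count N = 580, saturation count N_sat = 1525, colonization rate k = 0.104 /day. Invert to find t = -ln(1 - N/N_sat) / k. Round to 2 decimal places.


PMSI from diatom colonization curve:
N / N_sat = 580 / 1525 = 0.380328
1 - N/N_sat = 0.619672
ln(1 - N/N_sat) = -0.478565
t = -ln(1 - N/N_sat) / k = -(-0.478565) / 0.104 = 4.60 days

4.60


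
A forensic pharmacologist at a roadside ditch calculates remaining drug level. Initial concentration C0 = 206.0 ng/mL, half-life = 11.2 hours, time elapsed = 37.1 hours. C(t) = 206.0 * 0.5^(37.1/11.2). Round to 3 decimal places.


Drug concentration decay:
Number of half-lives = t / t_half = 37.1 / 11.2 = 3.3125
Decay factor = 0.5^3.3125 = 0.10065565
C(t) = 206.0 * 0.10065565 = 20.735 ng/mL

20.735


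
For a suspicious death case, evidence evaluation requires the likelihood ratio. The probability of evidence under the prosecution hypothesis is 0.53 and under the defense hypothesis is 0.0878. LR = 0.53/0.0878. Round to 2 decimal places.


Likelihood ratio calculation:
LR = P(E|Hp) / P(E|Hd)
LR = 0.53 / 0.0878
LR = 6.04

6.04


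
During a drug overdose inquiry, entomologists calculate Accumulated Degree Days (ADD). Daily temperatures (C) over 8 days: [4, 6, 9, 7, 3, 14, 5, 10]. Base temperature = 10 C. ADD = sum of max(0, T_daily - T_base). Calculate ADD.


Computing ADD day by day:
Day 1: max(0, 4 - 10) = 0
Day 2: max(0, 6 - 10) = 0
Day 3: max(0, 9 - 10) = 0
Day 4: max(0, 7 - 10) = 0
Day 5: max(0, 3 - 10) = 0
Day 6: max(0, 14 - 10) = 4
Day 7: max(0, 5 - 10) = 0
Day 8: max(0, 10 - 10) = 0
Total ADD = 4

4


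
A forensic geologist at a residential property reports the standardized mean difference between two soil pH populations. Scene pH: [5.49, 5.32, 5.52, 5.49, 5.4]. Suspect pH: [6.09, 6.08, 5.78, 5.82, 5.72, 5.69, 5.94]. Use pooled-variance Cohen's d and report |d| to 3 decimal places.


Pooled-variance Cohen's d for soil pH comparison:
Scene mean = 27.22 / 5 = 5.444
Suspect mean = 41.12 / 7 = 5.874286
Scene sample variance s_s^2 = 0.00683
Suspect sample variance s_c^2 = 0.027129
Pooled variance = ((n_s-1)*s_s^2 + (n_c-1)*s_c^2) / (n_s + n_c - 2) = 0.019009
Pooled SD = sqrt(0.019009) = 0.137873
Mean difference = -0.430286
|d| = |-0.430286| / 0.137873 = 3.121

3.121


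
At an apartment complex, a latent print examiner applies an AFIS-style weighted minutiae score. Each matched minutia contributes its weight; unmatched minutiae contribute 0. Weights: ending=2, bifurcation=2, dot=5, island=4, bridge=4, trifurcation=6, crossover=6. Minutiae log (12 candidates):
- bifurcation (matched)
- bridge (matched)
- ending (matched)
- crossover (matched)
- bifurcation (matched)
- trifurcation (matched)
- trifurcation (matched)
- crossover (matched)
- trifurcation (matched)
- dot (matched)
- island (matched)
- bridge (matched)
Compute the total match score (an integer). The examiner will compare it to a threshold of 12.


Weighted minutiae match score:
  bifurcation: matched, +2 (running total 2)
  bridge: matched, +4 (running total 6)
  ending: matched, +2 (running total 8)
  crossover: matched, +6 (running total 14)
  bifurcation: matched, +2 (running total 16)
  trifurcation: matched, +6 (running total 22)
  trifurcation: matched, +6 (running total 28)
  crossover: matched, +6 (running total 34)
  trifurcation: matched, +6 (running total 40)
  dot: matched, +5 (running total 45)
  island: matched, +4 (running total 49)
  bridge: matched, +4 (running total 53)
Total score = 53
Threshold = 12; verdict = identification

53


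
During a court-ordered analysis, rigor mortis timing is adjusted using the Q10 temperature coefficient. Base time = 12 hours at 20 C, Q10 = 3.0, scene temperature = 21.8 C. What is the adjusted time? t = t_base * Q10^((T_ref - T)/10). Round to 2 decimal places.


Rigor mortis time adjustment:
Exponent = (T_ref - T_actual) / 10 = (20 - 21.8) / 10 = -0.18
Q10 factor = 3.0^-0.18 = 0.82057
t_adjusted = 12 * 0.82057 = 9.85 hours

9.85


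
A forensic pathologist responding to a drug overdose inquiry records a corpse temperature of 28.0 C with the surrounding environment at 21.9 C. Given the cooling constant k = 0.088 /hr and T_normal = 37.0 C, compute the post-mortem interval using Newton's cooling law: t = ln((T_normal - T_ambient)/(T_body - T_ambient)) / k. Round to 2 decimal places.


Using Newton's law of cooling:
t = ln((T_normal - T_ambient) / (T_body - T_ambient)) / k
T_normal - T_ambient = 15.1
T_body - T_ambient = 6.1
Ratio = 2.47541
ln(ratio) = 0.906406
t = 0.906406 / 0.088 = 10.30 hours

10.30


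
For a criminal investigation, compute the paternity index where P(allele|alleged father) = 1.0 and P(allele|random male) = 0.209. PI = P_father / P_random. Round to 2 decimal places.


Paternity Index calculation:
PI = P(allele|father) / P(allele|random)
PI = 1.0 / 0.209
PI = 4.78

4.78


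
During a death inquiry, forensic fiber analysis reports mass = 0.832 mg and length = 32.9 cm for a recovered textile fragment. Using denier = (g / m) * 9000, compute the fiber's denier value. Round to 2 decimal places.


Denier calculation:
Mass in grams = 0.832 mg / 1000 = 0.000832 g
Length in meters = 32.9 cm / 100 = 0.329 m
Linear density = mass / length = 0.000832 / 0.329 = 0.00252888 g/m
Denier = (g/m) * 9000 = 0.00252888 * 9000 = 22.76

22.76


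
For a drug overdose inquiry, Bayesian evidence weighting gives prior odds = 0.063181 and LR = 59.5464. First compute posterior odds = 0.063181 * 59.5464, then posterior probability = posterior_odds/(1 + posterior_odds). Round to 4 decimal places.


Bayesian evidence evaluation:
Posterior odds = prior_odds * LR = 0.063181 * 59.5464 = 3.762201
Posterior probability = posterior_odds / (1 + posterior_odds)
= 3.762201 / (1 + 3.762201)
= 3.762201 / 4.762201
= 0.7900

0.7900


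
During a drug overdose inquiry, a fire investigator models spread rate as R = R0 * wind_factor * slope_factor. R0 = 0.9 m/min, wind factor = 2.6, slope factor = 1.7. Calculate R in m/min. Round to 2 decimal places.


Fire spread rate calculation:
R = R0 * wind_factor * slope_factor
= 0.9 * 2.6 * 1.7
= 2.34 * 1.7
= 3.98 m/min

3.98


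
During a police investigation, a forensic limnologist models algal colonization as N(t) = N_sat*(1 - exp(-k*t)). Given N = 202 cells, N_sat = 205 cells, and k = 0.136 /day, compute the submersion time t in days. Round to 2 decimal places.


PMSI from diatom colonization curve:
N / N_sat = 202 / 205 = 0.985366
1 - N/N_sat = 0.014634
ln(1 - N/N_sat) = -4.224408
t = -ln(1 - N/N_sat) / k = -(-4.224408) / 0.136 = 31.06 days

31.06


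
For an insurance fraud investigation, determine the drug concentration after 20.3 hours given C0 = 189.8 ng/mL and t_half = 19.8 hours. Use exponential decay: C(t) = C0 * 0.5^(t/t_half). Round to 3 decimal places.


Drug concentration decay:
Number of half-lives = t / t_half = 20.3 / 19.8 = 1.025253
Decay factor = 0.5^1.025253 = 0.49132413
C(t) = 189.8 * 0.49132413 = 93.253 ng/mL

93.253


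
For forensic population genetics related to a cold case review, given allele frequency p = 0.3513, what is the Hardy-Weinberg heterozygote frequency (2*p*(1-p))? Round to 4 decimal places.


Hardy-Weinberg heterozygote frequency:
q = 1 - p = 1 - 0.3513 = 0.6487
2pq = 2 * 0.3513 * 0.6487 = 0.4558

0.4558


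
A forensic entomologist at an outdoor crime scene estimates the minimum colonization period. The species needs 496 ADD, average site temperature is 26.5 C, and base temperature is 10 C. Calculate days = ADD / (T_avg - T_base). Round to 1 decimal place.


Insect development time:
Effective temperature = avg_temp - T_base = 26.5 - 10 = 16.5 C
Days = ADD / effective_temp = 496 / 16.5 = 30.1 days

30.1


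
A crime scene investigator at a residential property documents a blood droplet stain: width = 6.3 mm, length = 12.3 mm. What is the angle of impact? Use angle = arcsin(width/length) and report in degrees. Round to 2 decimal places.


Blood spatter impact angle calculation:
width / length = 6.3 / 12.3 = 0.512195
angle = arcsin(0.512195)
angle = 30.81 degrees

30.81


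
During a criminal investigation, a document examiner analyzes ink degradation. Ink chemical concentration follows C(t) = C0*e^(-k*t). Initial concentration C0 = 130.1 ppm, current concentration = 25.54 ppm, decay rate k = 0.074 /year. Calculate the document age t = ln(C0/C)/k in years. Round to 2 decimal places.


Document age estimation:
C0/C = 130.1 / 25.54 = 5.09397
ln(C0/C) = 1.628057
t = 1.628057 / 0.074 = 22.00 years

22.00


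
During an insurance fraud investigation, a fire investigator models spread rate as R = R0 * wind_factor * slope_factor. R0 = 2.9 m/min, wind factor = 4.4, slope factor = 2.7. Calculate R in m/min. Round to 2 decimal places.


Fire spread rate calculation:
R = R0 * wind_factor * slope_factor
= 2.9 * 4.4 * 2.7
= 12.76 * 2.7
= 34.45 m/min

34.45


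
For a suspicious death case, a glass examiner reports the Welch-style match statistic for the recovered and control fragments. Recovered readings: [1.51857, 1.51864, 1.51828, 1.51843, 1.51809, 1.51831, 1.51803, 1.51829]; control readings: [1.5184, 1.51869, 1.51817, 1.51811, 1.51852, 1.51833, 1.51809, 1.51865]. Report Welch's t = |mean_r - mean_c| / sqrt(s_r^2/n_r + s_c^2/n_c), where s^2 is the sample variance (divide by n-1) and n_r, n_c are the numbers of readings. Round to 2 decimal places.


Welch's t-criterion for glass RI comparison:
Recovered mean = sum / n_r = 12.14664 / 8 = 1.51833
Control mean = sum / n_c = 12.14696 / 8 = 1.51837
Recovered sample variance s_r^2 = 4.51143e-08
Control sample variance s_c^2 = 5.59714e-08
Welch SE (unpooled) = sqrt(s_r^2/n_r + s_c^2/n_c) = sqrt(5.63929e-09 + 6.99643e-09) = sqrt(1.26357e-08) = 0.000112409
|mean_r - mean_c| = 4e-05
t = 4e-05 / 0.000112409 = 0.36

0.36


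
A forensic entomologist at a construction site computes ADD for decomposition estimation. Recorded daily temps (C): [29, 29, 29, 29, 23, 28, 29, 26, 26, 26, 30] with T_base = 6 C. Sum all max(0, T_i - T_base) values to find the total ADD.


Computing ADD day by day:
Day 1: max(0, 29 - 6) = 23
Day 2: max(0, 29 - 6) = 23
Day 3: max(0, 29 - 6) = 23
Day 4: max(0, 29 - 6) = 23
Day 5: max(0, 23 - 6) = 17
Day 6: max(0, 28 - 6) = 22
Day 7: max(0, 29 - 6) = 23
Day 8: max(0, 26 - 6) = 20
Day 9: max(0, 26 - 6) = 20
Day 10: max(0, 26 - 6) = 20
Day 11: max(0, 30 - 6) = 24
Total ADD = 238

238


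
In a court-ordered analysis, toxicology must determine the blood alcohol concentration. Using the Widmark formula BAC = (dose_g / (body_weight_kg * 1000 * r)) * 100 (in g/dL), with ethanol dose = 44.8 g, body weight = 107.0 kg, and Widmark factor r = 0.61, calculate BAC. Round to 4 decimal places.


Applying the Widmark formula:
BAC = (dose_g / (body_wt * 1000 * r)) * 100
Denominator = 107.0 * 1000 * 0.61 = 65270
BAC = (44.8 / 65270) * 100
BAC = 0.0686 g/dL

0.0686


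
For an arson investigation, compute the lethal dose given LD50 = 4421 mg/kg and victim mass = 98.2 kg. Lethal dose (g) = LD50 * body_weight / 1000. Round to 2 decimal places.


Lethal dose calculation:
Lethal dose = LD50 * body_weight / 1000
= 4421 * 98.2 / 1000
= 434142.2 / 1000
= 434.14 g

434.14


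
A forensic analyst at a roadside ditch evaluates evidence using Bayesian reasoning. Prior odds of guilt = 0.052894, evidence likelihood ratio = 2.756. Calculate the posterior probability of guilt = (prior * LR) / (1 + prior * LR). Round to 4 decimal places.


Bayesian evidence evaluation:
Posterior odds = prior_odds * LR = 0.052894 * 2.756 = 0.1457759
Posterior probability = posterior_odds / (1 + posterior_odds)
= 0.1457759 / (1 + 0.1457759)
= 0.1457759 / 1.1457759
= 0.1272

0.1272


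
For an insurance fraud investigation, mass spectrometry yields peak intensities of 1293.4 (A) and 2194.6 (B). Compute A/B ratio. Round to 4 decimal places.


Spectral peak ratio:
Peak A = 1293.4 counts
Peak B = 2194.6 counts
Ratio = 1293.4 / 2194.6 = 0.5894

0.5894


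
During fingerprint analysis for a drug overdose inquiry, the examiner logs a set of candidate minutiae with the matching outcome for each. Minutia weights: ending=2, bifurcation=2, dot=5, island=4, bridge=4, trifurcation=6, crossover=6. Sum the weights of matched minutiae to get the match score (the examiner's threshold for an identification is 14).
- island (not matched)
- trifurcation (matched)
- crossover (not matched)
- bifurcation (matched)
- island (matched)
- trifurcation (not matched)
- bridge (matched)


Weighted minutiae match score:
  island: not matched, +0
  trifurcation: matched, +6 (running total 6)
  crossover: not matched, +0
  bifurcation: matched, +2 (running total 8)
  island: matched, +4 (running total 12)
  trifurcation: not matched, +0
  bridge: matched, +4 (running total 16)
Total score = 16
Threshold = 14; verdict = identification

16


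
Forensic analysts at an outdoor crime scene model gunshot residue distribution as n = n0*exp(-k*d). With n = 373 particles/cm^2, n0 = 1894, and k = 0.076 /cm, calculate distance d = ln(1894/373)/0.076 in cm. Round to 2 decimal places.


GSR distance calculation:
n0/n = 1894 / 373 = 5.077748
ln(n0/n) = 1.624868
d = 1.624868 / 0.076 = 21.38 cm

21.38


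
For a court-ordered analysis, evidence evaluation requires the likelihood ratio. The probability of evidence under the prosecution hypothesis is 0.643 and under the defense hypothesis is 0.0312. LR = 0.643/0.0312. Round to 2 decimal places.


Likelihood ratio calculation:
LR = P(E|Hp) / P(E|Hd)
LR = 0.643 / 0.0312
LR = 20.61

20.61


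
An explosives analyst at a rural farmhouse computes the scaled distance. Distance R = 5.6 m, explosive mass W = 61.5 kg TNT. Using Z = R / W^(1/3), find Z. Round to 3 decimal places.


Scaled distance calculation:
W^(1/3) = 61.5^(1/3) = 3.947223
Z = R / W^(1/3) = 5.6 / 3.947223
Z = 1.419 m/kg^(1/3)

1.419


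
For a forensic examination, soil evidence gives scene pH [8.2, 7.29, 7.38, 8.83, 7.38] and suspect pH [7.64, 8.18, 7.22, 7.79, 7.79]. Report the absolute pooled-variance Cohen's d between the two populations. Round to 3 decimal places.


Pooled-variance Cohen's d for soil pH comparison:
Scene mean = 39.08 / 5 = 7.816
Suspect mean = 38.62 / 5 = 7.724
Scene sample variance s_s^2 = 0.45813
Suspect sample variance s_c^2 = 0.11943
Pooled variance = ((n_s-1)*s_s^2 + (n_c-1)*s_c^2) / (n_s + n_c - 2) = 0.28878
Pooled SD = sqrt(0.28878) = 0.537383
Mean difference = 0.092
|d| = |0.092| / 0.537383 = 0.171

0.171


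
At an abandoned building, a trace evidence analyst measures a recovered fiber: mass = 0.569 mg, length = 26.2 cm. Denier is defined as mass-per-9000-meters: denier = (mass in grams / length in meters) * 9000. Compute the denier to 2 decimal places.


Denier calculation:
Mass in grams = 0.569 mg / 1000 = 0.000569 g
Length in meters = 26.2 cm / 100 = 0.262 m
Linear density = mass / length = 0.000569 / 0.262 = 0.00217176 g/m
Denier = (g/m) * 9000 = 0.00217176 * 9000 = 19.55

19.55


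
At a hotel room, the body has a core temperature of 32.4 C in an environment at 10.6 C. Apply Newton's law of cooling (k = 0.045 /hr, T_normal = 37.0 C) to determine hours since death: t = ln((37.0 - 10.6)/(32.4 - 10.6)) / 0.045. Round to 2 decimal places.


Using Newton's law of cooling:
t = ln((T_normal - T_ambient) / (T_body - T_ambient)) / k
T_normal - T_ambient = 26.4
T_body - T_ambient = 21.8
Ratio = 1.211009
ln(ratio) = 0.191454
t = 0.191454 / 0.045 = 4.25 hours

4.25


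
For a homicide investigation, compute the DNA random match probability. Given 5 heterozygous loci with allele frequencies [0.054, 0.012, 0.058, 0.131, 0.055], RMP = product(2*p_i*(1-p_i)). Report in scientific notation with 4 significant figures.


Computing RMP for 5 loci:
Locus 1: 2 * 0.054 * 0.946 = 0.102168
Locus 2: 2 * 0.012 * 0.988 = 0.023712
Locus 3: 2 * 0.058 * 0.942 = 0.109272
Locus 4: 2 * 0.131 * 0.869 = 0.227678
Locus 5: 2 * 0.055 * 0.945 = 0.10395
RMP = 6.265e-06

6.265e-06


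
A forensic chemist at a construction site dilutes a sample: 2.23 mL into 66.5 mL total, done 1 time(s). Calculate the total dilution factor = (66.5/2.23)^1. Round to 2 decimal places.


Dilution factor calculation:
Single dilution = V_total / V_sample = 66.5 / 2.23 ≈ 29.820628
Number of dilutions = 1
Total DF = (66.5 / 2.23)^1 (full precision, rounded at the end) = 29.82

29.82


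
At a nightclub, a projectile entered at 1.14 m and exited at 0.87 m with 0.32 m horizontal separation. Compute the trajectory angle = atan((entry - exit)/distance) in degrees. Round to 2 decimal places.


Bullet trajectory angle:
Height difference = 1.14 - 0.87 = 0.27 m
angle = atan(0.27 / 0.32)
angle = atan(0.84375)
angle = 40.16 degrees

40.16


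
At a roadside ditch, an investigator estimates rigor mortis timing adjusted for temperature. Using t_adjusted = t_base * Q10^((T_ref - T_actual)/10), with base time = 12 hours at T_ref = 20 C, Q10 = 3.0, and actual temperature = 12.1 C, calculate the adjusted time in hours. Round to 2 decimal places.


Rigor mortis time adjustment:
Exponent = (T_ref - T_actual) / 10 = (20 - 12.1) / 10 = 0.79
Q10 factor = 3.0^0.79 = 2.38191
t_adjusted = 12 * 2.38191 = 28.58 hours

28.58


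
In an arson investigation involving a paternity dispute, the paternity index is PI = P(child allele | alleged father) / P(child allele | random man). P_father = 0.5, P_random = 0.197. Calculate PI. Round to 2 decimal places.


Paternity Index calculation:
PI = P(allele|father) / P(allele|random)
PI = 0.5 / 0.197
PI = 2.54

2.54


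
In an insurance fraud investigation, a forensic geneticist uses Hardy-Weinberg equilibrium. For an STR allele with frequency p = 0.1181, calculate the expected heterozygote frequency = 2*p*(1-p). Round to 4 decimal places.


Hardy-Weinberg heterozygote frequency:
q = 1 - p = 1 - 0.1181 = 0.8819
2pq = 2 * 0.1181 * 0.8819 = 0.2083

0.2083


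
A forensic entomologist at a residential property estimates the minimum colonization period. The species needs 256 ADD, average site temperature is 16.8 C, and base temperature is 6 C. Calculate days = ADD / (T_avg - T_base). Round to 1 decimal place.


Insect development time:
Effective temperature = avg_temp - T_base = 16.8 - 6 = 10.8 C
Days = ADD / effective_temp = 256 / 10.8 = 23.7 days

23.7


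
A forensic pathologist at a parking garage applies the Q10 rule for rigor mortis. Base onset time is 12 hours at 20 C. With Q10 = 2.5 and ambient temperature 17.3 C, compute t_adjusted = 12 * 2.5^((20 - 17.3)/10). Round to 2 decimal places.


Rigor mortis time adjustment:
Exponent = (T_ref - T_actual) / 10 = (20 - 17.3) / 10 = 0.27
Q10 factor = 2.5^0.27 = 1.28069
t_adjusted = 12 * 1.28069 = 15.37 hours

15.37


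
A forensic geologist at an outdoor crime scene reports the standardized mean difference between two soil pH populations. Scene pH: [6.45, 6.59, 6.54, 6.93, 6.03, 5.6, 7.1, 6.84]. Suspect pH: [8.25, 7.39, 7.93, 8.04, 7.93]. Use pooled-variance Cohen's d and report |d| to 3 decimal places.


Pooled-variance Cohen's d for soil pH comparison:
Scene mean = 52.08 / 8 = 6.51
Suspect mean = 39.54 / 5 = 7.908
Scene sample variance s_s^2 = 0.243257
Suspect sample variance s_c^2 = 0.10092
Pooled variance = ((n_s-1)*s_s^2 + (n_c-1)*s_c^2) / (n_s + n_c - 2) = 0.191498
Pooled SD = sqrt(0.191498) = 0.437605
Mean difference = -1.398
|d| = |-1.398| / 0.437605 = 3.195

3.195


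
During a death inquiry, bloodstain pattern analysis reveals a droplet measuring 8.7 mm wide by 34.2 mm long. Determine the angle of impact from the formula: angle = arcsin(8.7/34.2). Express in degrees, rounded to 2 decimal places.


Blood spatter impact angle calculation:
width / length = 8.7 / 34.2 = 0.254386
angle = arcsin(0.254386)
angle = 14.74 degrees

14.74


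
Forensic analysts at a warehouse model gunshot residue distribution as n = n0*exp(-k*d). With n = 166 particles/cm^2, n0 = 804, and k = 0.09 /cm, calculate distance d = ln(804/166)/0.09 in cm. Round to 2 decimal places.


GSR distance calculation:
n0/n = 804 / 166 = 4.843373
ln(n0/n) = 1.577611
d = 1.577611 / 0.09 = 17.53 cm

17.53


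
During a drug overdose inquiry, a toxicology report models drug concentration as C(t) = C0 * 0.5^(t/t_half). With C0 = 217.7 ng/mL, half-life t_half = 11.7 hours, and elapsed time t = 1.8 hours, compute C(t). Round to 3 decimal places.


Drug concentration decay:
Number of half-lives = t / t_half = 1.8 / 11.7 = 0.153846
Decay factor = 0.5^0.153846 = 0.89885107
C(t) = 217.7 * 0.89885107 = 195.680 ng/mL

195.680


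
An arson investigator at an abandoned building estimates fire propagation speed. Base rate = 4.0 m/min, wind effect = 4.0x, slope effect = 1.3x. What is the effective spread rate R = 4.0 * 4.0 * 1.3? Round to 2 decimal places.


Fire spread rate calculation:
R = R0 * wind_factor * slope_factor
= 4.0 * 4.0 * 1.3
= 16 * 1.3
= 20.80 m/min

20.80


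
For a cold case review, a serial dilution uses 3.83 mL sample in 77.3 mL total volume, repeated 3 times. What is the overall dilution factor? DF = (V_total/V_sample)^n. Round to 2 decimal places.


Dilution factor calculation:
Single dilution = V_total / V_sample = 77.3 / 3.83 ≈ 20.182768
Number of dilutions = 3
Total DF = (77.3 / 3.83)^3 (full precision, rounded at the end) = 8221.33

8221.33


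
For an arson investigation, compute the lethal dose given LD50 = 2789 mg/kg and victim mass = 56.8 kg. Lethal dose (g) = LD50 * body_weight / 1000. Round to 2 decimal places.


Lethal dose calculation:
Lethal dose = LD50 * body_weight / 1000
= 2789 * 56.8 / 1000
= 158415.2 / 1000
= 158.42 g

158.42


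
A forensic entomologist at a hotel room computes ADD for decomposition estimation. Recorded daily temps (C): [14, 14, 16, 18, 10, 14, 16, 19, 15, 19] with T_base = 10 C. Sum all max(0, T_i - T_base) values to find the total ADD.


Computing ADD day by day:
Day 1: max(0, 14 - 10) = 4
Day 2: max(0, 14 - 10) = 4
Day 3: max(0, 16 - 10) = 6
Day 4: max(0, 18 - 10) = 8
Day 5: max(0, 10 - 10) = 0
Day 6: max(0, 14 - 10) = 4
Day 7: max(0, 16 - 10) = 6
Day 8: max(0, 19 - 10) = 9
Day 9: max(0, 15 - 10) = 5
Day 10: max(0, 19 - 10) = 9
Total ADD = 55

55


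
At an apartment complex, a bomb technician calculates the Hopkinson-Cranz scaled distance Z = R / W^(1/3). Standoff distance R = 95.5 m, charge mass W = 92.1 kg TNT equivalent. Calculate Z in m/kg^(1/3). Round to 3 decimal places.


Scaled distance calculation:
W^(1/3) = 92.1^(1/3) = 4.515992
Z = R / W^(1/3) = 95.5 / 4.515992
Z = 21.147 m/kg^(1/3)

21.147


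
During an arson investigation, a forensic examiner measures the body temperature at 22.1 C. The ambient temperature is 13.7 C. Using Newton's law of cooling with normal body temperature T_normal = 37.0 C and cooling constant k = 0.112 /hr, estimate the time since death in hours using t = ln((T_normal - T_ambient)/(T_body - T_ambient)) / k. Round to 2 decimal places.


Using Newton's law of cooling:
t = ln((T_normal - T_ambient) / (T_body - T_ambient)) / k
T_normal - T_ambient = 23.3
T_body - T_ambient = 8.4
Ratio = 2.77381
ln(ratio) = 1.020222
t = 1.020222 / 0.112 = 9.11 hours

9.11


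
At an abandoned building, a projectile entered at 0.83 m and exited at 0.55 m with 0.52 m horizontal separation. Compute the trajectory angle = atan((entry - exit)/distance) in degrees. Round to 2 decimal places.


Bullet trajectory angle:
Height difference = 0.83 - 0.55 = 0.28 m
angle = atan(0.28 / 0.52)
angle = atan(0.538462)
angle = 28.30 degrees

28.30


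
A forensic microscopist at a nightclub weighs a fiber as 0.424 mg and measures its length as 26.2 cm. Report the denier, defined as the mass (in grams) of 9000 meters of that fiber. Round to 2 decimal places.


Denier calculation:
Mass in grams = 0.424 mg / 1000 = 0.000424 g
Length in meters = 26.2 cm / 100 = 0.262 m
Linear density = mass / length = 0.000424 / 0.262 = 0.00161832 g/m
Denier = (g/m) * 9000 = 0.00161832 * 9000 = 14.56

14.56


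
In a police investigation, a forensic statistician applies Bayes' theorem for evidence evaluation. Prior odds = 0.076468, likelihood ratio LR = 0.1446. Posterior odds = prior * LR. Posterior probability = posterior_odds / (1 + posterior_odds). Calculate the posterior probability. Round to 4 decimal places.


Bayesian evidence evaluation:
Posterior odds = prior_odds * LR = 0.076468 * 0.1446 = 0.01105727
Posterior probability = posterior_odds / (1 + posterior_odds)
= 0.01105727 / (1 + 0.01105727)
= 0.01105727 / 1.01105727
= 0.0109

0.0109


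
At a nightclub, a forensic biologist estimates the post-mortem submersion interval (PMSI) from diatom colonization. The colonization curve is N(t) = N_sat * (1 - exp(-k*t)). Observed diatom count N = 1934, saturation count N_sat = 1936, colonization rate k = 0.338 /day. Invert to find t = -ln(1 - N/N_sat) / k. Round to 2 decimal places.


PMSI from diatom colonization curve:
N / N_sat = 1934 / 1936 = 0.998967
1 - N/N_sat = 0.001033
ln(1 - N/N_sat) = -6.875288
t = -ln(1 - N/N_sat) / k = -(-6.875288) / 0.338 = 20.34 days

20.34


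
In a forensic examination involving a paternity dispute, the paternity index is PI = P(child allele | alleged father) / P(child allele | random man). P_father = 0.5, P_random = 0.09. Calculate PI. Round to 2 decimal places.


Paternity Index calculation:
PI = P(allele|father) / P(allele|random)
PI = 0.5 / 0.09
PI = 5.56

5.56


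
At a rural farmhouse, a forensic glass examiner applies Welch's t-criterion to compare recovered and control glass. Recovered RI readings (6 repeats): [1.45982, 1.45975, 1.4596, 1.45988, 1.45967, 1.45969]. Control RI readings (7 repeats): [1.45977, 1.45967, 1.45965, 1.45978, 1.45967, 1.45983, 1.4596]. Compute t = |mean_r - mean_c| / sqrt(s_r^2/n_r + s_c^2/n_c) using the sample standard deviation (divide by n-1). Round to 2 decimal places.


Welch's t-criterion for glass RI comparison:
Recovered mean = sum / n_r = 8.75841 / 6 = 1.459735
Control mean = sum / n_c = 10.21797 / 7 = 1.45971
Recovered sample variance s_r^2 = 1.059e-08
Control sample variance s_c^2 = 6.96667e-09
Welch SE (unpooled) = sqrt(s_r^2/n_r + s_c^2/n_c) = sqrt(1.765e-09 + 9.95238e-10) = sqrt(2.76024e-09) = 5.2538e-05
|mean_r - mean_c| = 2.5e-05
t = 2.5e-05 / 5.2538e-05 = 0.48

0.48


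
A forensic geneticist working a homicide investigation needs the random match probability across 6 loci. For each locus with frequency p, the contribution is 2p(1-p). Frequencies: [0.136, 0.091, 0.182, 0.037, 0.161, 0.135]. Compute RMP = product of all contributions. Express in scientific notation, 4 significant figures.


Computing RMP for 6 loci:
Locus 1: 2 * 0.136 * 0.864 = 0.235008
Locus 2: 2 * 0.091 * 0.909 = 0.165438
Locus 3: 2 * 0.182 * 0.818 = 0.297752
Locus 4: 2 * 0.037 * 0.963 = 0.071262
Locus 5: 2 * 0.161 * 0.839 = 0.270158
Locus 6: 2 * 0.135 * 0.865 = 0.23355
RMP = 5.205e-05

5.205e-05


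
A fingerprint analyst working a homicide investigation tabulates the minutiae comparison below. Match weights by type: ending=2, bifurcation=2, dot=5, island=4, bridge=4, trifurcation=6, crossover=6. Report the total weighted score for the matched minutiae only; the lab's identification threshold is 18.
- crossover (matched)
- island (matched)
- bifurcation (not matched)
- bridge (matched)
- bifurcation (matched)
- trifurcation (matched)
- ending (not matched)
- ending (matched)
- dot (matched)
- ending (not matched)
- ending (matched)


Weighted minutiae match score:
  crossover: matched, +6 (running total 6)
  island: matched, +4 (running total 10)
  bifurcation: not matched, +0
  bridge: matched, +4 (running total 14)
  bifurcation: matched, +2 (running total 16)
  trifurcation: matched, +6 (running total 22)
  ending: not matched, +0
  ending: matched, +2 (running total 24)
  dot: matched, +5 (running total 29)
  ending: not matched, +0
  ending: matched, +2 (running total 31)
Total score = 31
Threshold = 18; verdict = identification

31


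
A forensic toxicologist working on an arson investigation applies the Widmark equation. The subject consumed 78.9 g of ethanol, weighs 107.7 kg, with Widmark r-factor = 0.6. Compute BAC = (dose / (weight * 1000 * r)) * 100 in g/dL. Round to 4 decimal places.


Applying the Widmark formula:
BAC = (dose_g / (body_wt * 1000 * r)) * 100
Denominator = 107.7 * 1000 * 0.6 = 64620
BAC = (78.9 / 64620) * 100
BAC = 0.1221 g/dL

0.1221


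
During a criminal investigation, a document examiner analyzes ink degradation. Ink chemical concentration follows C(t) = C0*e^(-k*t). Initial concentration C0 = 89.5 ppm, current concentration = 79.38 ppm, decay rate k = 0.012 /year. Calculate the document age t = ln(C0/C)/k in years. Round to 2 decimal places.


Document age estimation:
C0/C = 89.5 / 79.38 = 1.127488
ln(C0/C) = 0.119992
t = 0.119992 / 0.012 = 10.00 years

10.00


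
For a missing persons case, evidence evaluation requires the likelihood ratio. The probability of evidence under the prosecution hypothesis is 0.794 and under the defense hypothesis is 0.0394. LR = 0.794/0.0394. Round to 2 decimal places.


Likelihood ratio calculation:
LR = P(E|Hp) / P(E|Hd)
LR = 0.794 / 0.0394
LR = 20.15

20.15


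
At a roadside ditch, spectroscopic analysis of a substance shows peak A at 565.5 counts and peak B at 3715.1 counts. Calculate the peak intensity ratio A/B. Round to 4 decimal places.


Spectral peak ratio:
Peak A = 565.5 counts
Peak B = 3715.1 counts
Ratio = 565.5 / 3715.1 = 0.1522

0.1522


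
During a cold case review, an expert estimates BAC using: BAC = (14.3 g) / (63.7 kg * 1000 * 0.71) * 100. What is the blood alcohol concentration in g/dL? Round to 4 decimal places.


Applying the Widmark formula:
BAC = (dose_g / (body_wt * 1000 * r)) * 100
Denominator = 63.7 * 1000 * 0.71 = 45227
BAC = (14.3 / 45227) * 100
BAC = 0.0316 g/dL

0.0316


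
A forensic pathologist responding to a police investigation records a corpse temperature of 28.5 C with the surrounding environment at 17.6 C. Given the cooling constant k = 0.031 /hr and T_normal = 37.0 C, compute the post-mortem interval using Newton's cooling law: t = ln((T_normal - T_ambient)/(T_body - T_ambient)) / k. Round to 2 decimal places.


Using Newton's law of cooling:
t = ln((T_normal - T_ambient) / (T_body - T_ambient)) / k
T_normal - T_ambient = 19.4
T_body - T_ambient = 10.9
Ratio = 1.779817
ln(ratio) = 0.576511
t = 0.576511 / 0.031 = 18.60 hours

18.60


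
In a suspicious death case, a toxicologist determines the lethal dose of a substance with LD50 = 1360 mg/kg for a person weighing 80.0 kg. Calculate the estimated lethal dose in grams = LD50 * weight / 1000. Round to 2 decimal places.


Lethal dose calculation:
Lethal dose = LD50 * body_weight / 1000
= 1360 * 80.0 / 1000
= 108800 / 1000
= 108.80 g

108.80


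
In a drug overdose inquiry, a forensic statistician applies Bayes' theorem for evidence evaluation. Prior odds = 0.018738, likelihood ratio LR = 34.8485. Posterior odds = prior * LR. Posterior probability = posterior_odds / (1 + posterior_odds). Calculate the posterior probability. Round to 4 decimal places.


Bayesian evidence evaluation:
Posterior odds = prior_odds * LR = 0.018738 * 34.8485 = 0.6529912
Posterior probability = posterior_odds / (1 + posterior_odds)
= 0.6529912 / (1 + 0.6529912)
= 0.6529912 / 1.6529912
= 0.3950

0.3950


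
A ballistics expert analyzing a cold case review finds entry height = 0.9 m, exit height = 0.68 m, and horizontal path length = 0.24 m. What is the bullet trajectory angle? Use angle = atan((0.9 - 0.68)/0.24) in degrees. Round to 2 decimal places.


Bullet trajectory angle:
Height difference = 0.9 - 0.68 = 0.22 m
angle = atan(0.22 / 0.24)
angle = atan(0.916667)
angle = 42.51 degrees

42.51


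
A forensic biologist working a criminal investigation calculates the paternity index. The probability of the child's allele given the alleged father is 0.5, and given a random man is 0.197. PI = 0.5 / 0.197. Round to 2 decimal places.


Paternity Index calculation:
PI = P(allele|father) / P(allele|random)
PI = 0.5 / 0.197
PI = 2.54

2.54


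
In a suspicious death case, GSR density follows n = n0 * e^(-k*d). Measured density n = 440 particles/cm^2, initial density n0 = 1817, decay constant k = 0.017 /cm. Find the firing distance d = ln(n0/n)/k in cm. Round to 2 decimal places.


GSR distance calculation:
n0/n = 1817 / 440 = 4.129545
ln(n0/n) = 1.418167
d = 1.418167 / 0.017 = 83.42 cm

83.42


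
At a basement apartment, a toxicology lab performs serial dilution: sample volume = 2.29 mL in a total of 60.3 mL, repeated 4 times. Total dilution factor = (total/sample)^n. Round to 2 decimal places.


Dilution factor calculation:
Single dilution = V_total / V_sample = 60.3 / 2.29 ≈ 26.331878
Number of dilutions = 4
Total DF = (60.3 / 2.29)^4 (full precision, rounded at the end) = 480758.88

480758.88


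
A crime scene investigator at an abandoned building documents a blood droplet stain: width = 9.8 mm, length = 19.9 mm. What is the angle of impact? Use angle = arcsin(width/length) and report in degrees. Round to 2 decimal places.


Blood spatter impact angle calculation:
width / length = 9.8 / 19.9 = 0.492462
angle = arcsin(0.492462)
angle = 29.50 degrees

29.50


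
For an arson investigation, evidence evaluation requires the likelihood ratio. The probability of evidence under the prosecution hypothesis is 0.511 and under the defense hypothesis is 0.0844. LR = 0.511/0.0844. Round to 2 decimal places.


Likelihood ratio calculation:
LR = P(E|Hp) / P(E|Hd)
LR = 0.511 / 0.0844
LR = 6.05

6.05


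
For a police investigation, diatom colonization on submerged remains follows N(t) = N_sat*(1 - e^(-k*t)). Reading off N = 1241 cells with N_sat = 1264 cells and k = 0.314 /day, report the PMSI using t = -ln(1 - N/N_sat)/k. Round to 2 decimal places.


PMSI from diatom colonization curve:
N / N_sat = 1241 / 1264 = 0.981804
1 - N/N_sat = 0.018196
ln(1 - N/N_sat) = -4.006553
t = -ln(1 - N/N_sat) / k = -(-4.006553) / 0.314 = 12.76 days

12.76


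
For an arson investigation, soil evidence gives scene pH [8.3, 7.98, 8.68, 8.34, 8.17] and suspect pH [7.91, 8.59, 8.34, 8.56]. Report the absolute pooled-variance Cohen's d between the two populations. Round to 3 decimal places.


Pooled-variance Cohen's d for soil pH comparison:
Scene mean = 41.47 / 5 = 8.294
Suspect mean = 33.4 / 4 = 8.35
Scene sample variance s_s^2 = 0.06628
Suspect sample variance s_c^2 = 0.098467
Pooled variance = ((n_s-1)*s_s^2 + (n_c-1)*s_c^2) / (n_s + n_c - 2) = 0.080074
Pooled SD = sqrt(0.080074) = 0.282973
Mean difference = -0.056
|d| = |-0.056| / 0.282973 = 0.198

0.198


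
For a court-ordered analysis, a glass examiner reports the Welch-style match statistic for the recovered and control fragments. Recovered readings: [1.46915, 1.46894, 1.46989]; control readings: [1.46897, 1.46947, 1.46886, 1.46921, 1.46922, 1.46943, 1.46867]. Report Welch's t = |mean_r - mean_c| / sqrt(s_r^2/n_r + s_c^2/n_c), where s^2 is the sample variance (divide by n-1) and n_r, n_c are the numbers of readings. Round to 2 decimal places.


Welch's t-criterion for glass RI comparison:
Recovered mean = sum / n_r = 4.40798 / 3 = 1.4693267
Control mean = sum / n_c = 10.28383 / 7 = 1.4691186
Recovered sample variance s_r^2 = 2.49033e-07
Control sample variance s_c^2 = 8.82143e-08
Welch SE (unpooled) = sqrt(s_r^2/n_r + s_c^2/n_c) = sqrt(8.30111e-08 + 1.2602e-08) = sqrt(9.56131e-08) = 0.000309214
|mean_r - mean_c| = 0.000208095
t = 0.000208095 / 0.000309214 = 0.67

0.67


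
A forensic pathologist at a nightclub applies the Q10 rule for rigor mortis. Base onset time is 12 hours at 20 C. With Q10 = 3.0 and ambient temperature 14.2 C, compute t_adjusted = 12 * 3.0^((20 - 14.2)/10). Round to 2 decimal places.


Rigor mortis time adjustment:
Exponent = (T_ref - T_actual) / 10 = (20 - 14.2) / 10 = 0.58
Q10 factor = 3.0^0.58 = 1.89117
t_adjusted = 12 * 1.89117 = 22.69 hours

22.69


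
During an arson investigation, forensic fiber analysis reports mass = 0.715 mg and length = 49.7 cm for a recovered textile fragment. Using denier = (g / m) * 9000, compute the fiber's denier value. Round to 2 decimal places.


Denier calculation:
Mass in grams = 0.715 mg / 1000 = 0.000715 g
Length in meters = 49.7 cm / 100 = 0.497 m
Linear density = mass / length = 0.000715 / 0.497 = 0.00143863 g/m
Denier = (g/m) * 9000 = 0.00143863 * 9000 = 12.95

12.95


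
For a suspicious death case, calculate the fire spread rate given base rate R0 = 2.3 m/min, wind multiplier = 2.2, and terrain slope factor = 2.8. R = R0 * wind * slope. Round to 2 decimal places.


Fire spread rate calculation:
R = R0 * wind_factor * slope_factor
= 2.3 * 2.2 * 2.8
= 5.06 * 2.8
= 14.17 m/min

14.17


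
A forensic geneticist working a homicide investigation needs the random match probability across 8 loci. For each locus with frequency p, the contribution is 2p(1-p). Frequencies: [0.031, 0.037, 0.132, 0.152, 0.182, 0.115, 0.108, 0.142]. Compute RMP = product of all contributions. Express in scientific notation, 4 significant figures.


Computing RMP for 8 loci:
Locus 1: 2 * 0.031 * 0.969 = 0.060078
Locus 2: 2 * 0.037 * 0.963 = 0.071262
Locus 3: 2 * 0.132 * 0.868 = 0.229152
Locus 4: 2 * 0.152 * 0.848 = 0.257792
Locus 5: 2 * 0.182 * 0.818 = 0.297752
Locus 6: 2 * 0.115 * 0.885 = 0.20355
Locus 7: 2 * 0.108 * 0.892 = 0.192672
Locus 8: 2 * 0.142 * 0.858 = 0.243672
RMP = 7.196e-07

7.196e-07


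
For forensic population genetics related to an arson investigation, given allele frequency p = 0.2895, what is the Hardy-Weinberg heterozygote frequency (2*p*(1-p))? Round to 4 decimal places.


Hardy-Weinberg heterozygote frequency:
q = 1 - p = 1 - 0.2895 = 0.7105
2pq = 2 * 0.2895 * 0.7105 = 0.4114

0.4114


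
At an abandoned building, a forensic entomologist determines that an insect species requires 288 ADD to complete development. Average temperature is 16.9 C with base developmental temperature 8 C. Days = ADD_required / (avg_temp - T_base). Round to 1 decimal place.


Insect development time:
Effective temperature = avg_temp - T_base = 16.9 - 8 = 8.9 C
Days = ADD / effective_temp = 288 / 8.9 = 32.4 days

32.4


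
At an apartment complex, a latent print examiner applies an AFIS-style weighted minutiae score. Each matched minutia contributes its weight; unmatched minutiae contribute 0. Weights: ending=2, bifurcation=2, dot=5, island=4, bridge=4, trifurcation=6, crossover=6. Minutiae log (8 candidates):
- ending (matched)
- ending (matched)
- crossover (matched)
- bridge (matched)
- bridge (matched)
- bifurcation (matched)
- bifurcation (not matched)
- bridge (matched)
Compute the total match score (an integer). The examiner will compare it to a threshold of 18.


Weighted minutiae match score:
  ending: matched, +2 (running total 2)
  ending: matched, +2 (running total 4)
  crossover: matched, +6 (running total 10)
  bridge: matched, +4 (running total 14)
  bridge: matched, +4 (running total 18)
  bifurcation: matched, +2 (running total 20)
  bifurcation: not matched, +0
  bridge: matched, +4 (running total 24)
Total score = 24
Threshold = 18; verdict = identification

24


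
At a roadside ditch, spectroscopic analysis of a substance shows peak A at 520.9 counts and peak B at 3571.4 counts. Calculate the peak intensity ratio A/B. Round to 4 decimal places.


Spectral peak ratio:
Peak A = 520.9 counts
Peak B = 3571.4 counts
Ratio = 520.9 / 3571.4 = 0.1459

0.1459
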